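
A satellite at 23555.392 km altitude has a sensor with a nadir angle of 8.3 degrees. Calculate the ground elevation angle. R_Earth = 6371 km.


r = R_E + alt = 29926.3920 km
Law of sines in the satellite / Earth-center / ground-point triangle:
  sin(nadir)/R_E = sin(90 + el)/r  =>  cos(el) = (r/R_E)*sin(nadir)
cos(el) = (29926.3920 / 6371.0000) * sin(8.3 deg) = 0.678082
el = arccos(0.678082) = 47.3061 deg
(Earth-central angle = 90 - nadir - el = 34.3939 deg)

47.3061 degrees


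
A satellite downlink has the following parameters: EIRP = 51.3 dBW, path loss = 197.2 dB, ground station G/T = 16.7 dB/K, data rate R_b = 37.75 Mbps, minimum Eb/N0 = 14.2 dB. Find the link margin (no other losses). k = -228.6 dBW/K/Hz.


C/N0 = EIRP - FSPL + G/T - k = 51.3 - 197.2 + 16.7 - (-228.6)
C/N0 = 99.4000 dB-Hz
R_b = 37.75 Mbps = 3.775e+07 bps -> 10*log10(R_b) = 75.7692 dB-Hz
Eb/N0 = C/N0 - 10*log10(R_b) = 99.4000 - 75.7692 = 23.6308 dB
Margin = Eb/N0 - Eb/N0_req = 23.6308 - 14.2 = 9.4308 dB (link closes)

9.4308 dB


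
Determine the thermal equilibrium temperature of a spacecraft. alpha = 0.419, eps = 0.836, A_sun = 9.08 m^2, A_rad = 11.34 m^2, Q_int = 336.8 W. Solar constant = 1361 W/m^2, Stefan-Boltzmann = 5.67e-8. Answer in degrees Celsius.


Numerator = alpha*S*A_sun + Q_int = 0.419*1361*9.08 + 336.8 = 5514.7517 W
Denominator = eps*sigma*A_rad = 0.836*5.67e-8*11.34 = 5.3752961e-07 W/K^4
T^4 = 1.0259438e+10 K^4
T = 318.2591 K = 45.1091 C

45.1091 degrees Celsius


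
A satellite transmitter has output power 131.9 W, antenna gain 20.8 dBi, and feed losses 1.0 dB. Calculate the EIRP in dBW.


Pt = 131.9 W = 21.2024 dBW
EIRP = Pt_dBW + Gt - losses = 21.2024 + 20.8 - 1.0 = 41.0024 dBW

41.0024 dBW


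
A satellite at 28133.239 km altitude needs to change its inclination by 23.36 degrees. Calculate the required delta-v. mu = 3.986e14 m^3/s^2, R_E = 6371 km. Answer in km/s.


r = 34504.2390 km = 3.4504239e+07 m
V = sqrt(mu/r) = 3398.8533 m/s
di = 23.36 deg = 0.4077089 rad
dV = 2*V*sin(di/2) = 2*3398.8533*sin(0.2038545)
dV = 1376.1649 m/s = 1.3762 km/s

1.3762 km/s


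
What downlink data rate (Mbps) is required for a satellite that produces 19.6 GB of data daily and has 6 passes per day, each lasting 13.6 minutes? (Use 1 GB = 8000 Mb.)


total contact time = 6 * 13.6 * 60 = 4896.0000 s
data = 19.6 GB = 156800.0000 Mb
rate = 156800.0000 / 4896.0000 = 32.0261 Mbps

32.0261 Mbps


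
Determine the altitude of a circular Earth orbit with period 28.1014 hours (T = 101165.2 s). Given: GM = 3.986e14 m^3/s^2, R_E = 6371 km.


T = 101165.2 s
r = (mu*T^2/(4*pi^2))^(1/3) = (3.986e14 * 101165.2^2 / (4*pi^2))^(1/3)
r = 4.6925973e+07 m = 46925.9725 km
alt = r - R_E = 46925.9725 - 6371 = 40554.9725 km

40554.9725 km


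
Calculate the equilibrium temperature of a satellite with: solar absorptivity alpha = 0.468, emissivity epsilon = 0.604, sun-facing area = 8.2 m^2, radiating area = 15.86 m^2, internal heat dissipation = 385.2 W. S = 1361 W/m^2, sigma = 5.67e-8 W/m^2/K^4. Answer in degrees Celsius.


Numerator = alpha*S*A_sun + Q_int = 0.468*1361*8.2 + 385.2 = 5608.1736 W
Denominator = eps*sigma*A_rad = 0.604*5.67e-8*15.86 = 5.4315425e-07 W/K^4
T^4 = 1.0325195e+10 K^4
T = 318.7679 K = 45.6179 C

45.6179 degrees Celsius


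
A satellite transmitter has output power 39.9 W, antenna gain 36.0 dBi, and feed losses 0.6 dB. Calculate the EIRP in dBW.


Pt = 39.9 W = 16.0097 dBW
EIRP = Pt_dBW + Gt - losses = 16.0097 + 36.0 - 0.6 = 51.4097 dBW

51.4097 dBW


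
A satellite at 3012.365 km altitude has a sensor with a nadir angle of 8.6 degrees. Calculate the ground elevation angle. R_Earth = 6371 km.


r = R_E + alt = 9383.3650 km
Law of sines in the satellite / Earth-center / ground-point triangle:
  sin(nadir)/R_E = sin(90 + el)/r  =>  cos(el) = (r/R_E)*sin(nadir)
cos(el) = (9383.3650 / 6371.0000) * sin(8.6 deg) = 0.2202393
el = arccos(0.2202393) = 77.2769 deg
(Earth-central angle = 90 - nadir - el = 4.1231 deg)

77.2769 degrees


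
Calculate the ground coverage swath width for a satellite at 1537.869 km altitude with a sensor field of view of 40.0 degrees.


FOV = 40.0 deg = 0.6981317 rad
swath = 2 * alt * tan(FOV/2) = 2 * 1537.869 * tan(0.3490659)
swath = 2 * 1537.869 * 0.3639702
swath = 1119.4771 km

1119.4771 km


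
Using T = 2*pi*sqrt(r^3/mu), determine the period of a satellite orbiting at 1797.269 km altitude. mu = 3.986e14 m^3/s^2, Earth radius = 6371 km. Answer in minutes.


r = 8168.2690 km = 8.168269e+06 m
T = 2*pi*sqrt(r^3/mu) = 2*pi*sqrt(5.4499196e+20 / 3.986e14)
T = 7346.9362 s = 122.4489 min

122.4489 minutes


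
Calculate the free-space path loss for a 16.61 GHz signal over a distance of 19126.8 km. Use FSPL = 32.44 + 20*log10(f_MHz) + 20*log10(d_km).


f = 16.61 GHz = 16610.0000 MHz
d = 19126.8 km
FSPL = 32.44 + 20*log10(16610.0000) + 20*log10(19126.8)
FSPL = 32.44 + 84.4074 + 85.6328
FSPL = 202.4802 dB

202.4802 dB


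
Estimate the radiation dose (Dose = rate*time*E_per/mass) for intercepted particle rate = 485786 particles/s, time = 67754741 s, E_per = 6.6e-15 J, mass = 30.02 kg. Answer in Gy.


Total energy deposited = rate * time * E_per
  = 485786 * 67754741 * 6.6e-15 = 0.2172344 J
Dose = E_total / mass = 0.2172344 / 30.02
Dose = 0.007236323 Gy

0.0072 Gy


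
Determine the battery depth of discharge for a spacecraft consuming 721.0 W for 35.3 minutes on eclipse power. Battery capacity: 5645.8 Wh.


E_used = P * t / 60 = 721.0 * 35.3 / 60 = 424.1883 Wh
DOD = E_used / E_total * 100 = 424.1883 / 5645.8 * 100
DOD = 7.5133 %

7.5133 %


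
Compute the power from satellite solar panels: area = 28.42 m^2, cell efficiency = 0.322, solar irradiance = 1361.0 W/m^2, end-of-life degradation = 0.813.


P = area * eta * S * degradation
P = 28.42 * 0.322 * 1361.0 * 0.813
P = 10125.7830 W

10125.7830 W


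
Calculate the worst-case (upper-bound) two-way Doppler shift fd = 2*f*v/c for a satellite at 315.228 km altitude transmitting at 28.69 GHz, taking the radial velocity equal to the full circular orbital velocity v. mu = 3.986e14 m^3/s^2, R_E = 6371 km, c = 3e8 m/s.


r = 6.686228e+06 m
v = sqrt(mu/r) = 7721.0801 m/s (worst-case radial velocity)
f = 28.69 GHz = 2.869e+10 Hz
fd = 2*f*v/c = 2*2.869e+10*7721.0801/3.0e+08
fd = 1.4767852e+06 Hz

1.4768e+06 Hz


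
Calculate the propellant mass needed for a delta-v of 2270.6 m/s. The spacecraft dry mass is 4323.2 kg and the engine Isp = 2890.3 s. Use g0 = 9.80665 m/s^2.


ve = Isp * g0 = 2890.3 * 9.80665 = 28344.160495 m/s
mass ratio = exp(dv/ve) = exp(2270.6/28344.160495) = 1.08340430
m_prop = m_dry * (mr - 1) = 4323.2 * (1.08340430 - 1)
m_prop = 360.5735 kg

360.5735 kg


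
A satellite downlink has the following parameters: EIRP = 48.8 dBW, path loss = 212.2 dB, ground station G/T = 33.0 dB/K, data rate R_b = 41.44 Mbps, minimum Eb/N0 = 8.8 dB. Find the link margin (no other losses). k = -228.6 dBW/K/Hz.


C/N0 = EIRP - FSPL + G/T - k = 48.8 - 212.2 + 33.0 - (-228.6)
C/N0 = 98.2000 dB-Hz
R_b = 41.44 Mbps = 4.144e+07 bps -> 10*log10(R_b) = 76.1742 dB-Hz
Eb/N0 = C/N0 - 10*log10(R_b) = 98.2000 - 76.1742 = 22.0258 dB
Margin = Eb/N0 - Eb/N0_req = 22.0258 - 8.8 = 13.2258 dB (link closes)

13.2258 dB


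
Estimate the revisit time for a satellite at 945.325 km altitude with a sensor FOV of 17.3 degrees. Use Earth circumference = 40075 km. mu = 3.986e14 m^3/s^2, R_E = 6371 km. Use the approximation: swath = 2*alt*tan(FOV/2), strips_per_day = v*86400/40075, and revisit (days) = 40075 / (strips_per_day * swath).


swath = 2*945.325*tan(0.150971) = 287.6218 km
v = sqrt(mu/r) = 7381.1181 m/s = 7.3811 km/s
strips/day = v*86400/40075 = 7.3811*86400/40075 = 15.9134
coverage/day = strips * swath = 15.9134 * 287.6218 = 4577.0342 km
revisit = 40075 / 4577.0342 = 8.7557 days

8.7557 days


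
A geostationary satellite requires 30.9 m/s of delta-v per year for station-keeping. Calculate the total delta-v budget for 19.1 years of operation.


dV = rate * years = 30.9 * 19.1
dV = 590.1900 m/s

590.1900 m/s


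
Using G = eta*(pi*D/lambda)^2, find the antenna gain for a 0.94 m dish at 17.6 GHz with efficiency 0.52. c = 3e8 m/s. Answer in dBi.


lambda = c/f = 3e8 / 1.76e+10 = 0.01704545 m
G = eta*(pi*D/lambda)^2 = 0.52*(pi*0.94/0.01704545)^2
G = 15607.7975 (linear)
G = 10*log10(15607.7975) = 41.9334 dBi

41.9334 dBi


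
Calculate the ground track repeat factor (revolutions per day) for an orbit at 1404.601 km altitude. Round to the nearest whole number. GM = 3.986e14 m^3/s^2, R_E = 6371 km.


r = 7.775601e+06 m
T = 2*pi*sqrt(r^3/mu) = 6823.5782 s = 113.7263 min
revs/day = 1440 / 113.7263 = 12.6620
Rounded: 13 revolutions per day

13 revolutions per day


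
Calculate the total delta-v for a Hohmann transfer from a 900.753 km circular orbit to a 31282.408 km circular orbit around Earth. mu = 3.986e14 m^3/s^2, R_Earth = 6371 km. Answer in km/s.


r1 = 7271.7530 km = 7.271753e+06 m
r2 = 37653.4080 km = 3.7653408e+07 m
dv1 = sqrt(mu/r1)*(sqrt(2*r2/(r1+r2)) - 1) = 2181.9418 m/s
dv2 = sqrt(mu/r2)*(1 - sqrt(2*r1/(r1+r2))) = 1402.4052 m/s
total dv = |dv1| + |dv2| = 2181.9418 + 1402.4052 = 3584.3470 m/s = 3.5843 km/s

3.5843 km/s


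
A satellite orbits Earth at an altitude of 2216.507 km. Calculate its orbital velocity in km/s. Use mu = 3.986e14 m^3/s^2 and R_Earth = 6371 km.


r = R_E + alt = 6371.0 + 2216.507 = 8587.5070 km = 8.587507e+06 m
v = sqrt(mu/r) = sqrt(3.986e14 / 8.587507e+06) = 6812.9483 m/s = 6.8129 km/s

6.8129 km/s


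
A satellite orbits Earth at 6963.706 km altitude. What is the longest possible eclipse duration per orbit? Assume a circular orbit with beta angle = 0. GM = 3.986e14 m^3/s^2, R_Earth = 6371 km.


r = 13334.7060 km
T = 255.4084 min
Eclipse fraction = arcsin(R_E/r)/pi = arcsin(6371.0000/13334.7060)/pi
= arcsin(0.4777758)/pi = 0.1585569
Eclipse duration = 0.1585569 * 255.4084 = 40.4968 min

40.4968 minutes


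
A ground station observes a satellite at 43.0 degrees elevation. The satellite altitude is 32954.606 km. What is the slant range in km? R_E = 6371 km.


h = 32954.606 km, el = 43.0 deg
d = -R_E*sin(el) + sqrt((R_E*sin(el))^2 + 2*R_E*h + h^2)
d = -6371.0000*sin(0.7504916) + sqrt((6371.0000*0.6819984)^2 + 2*6371.0000*32954.606 + 32954.606^2)
d = 34703.5835 km

34703.5835 km


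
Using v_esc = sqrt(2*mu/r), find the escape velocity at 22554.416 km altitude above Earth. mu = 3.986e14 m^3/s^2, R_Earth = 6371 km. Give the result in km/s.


r = 6371.0 + 22554.416 = 28925.4160 km = 2.8925416e+07 m
v_esc = sqrt(2*mu/r) = sqrt(2*3.986e14 / 2.8925416e+07)
v_esc = 5249.8131 m/s = 5.2498 km/s

5.2498 km/s


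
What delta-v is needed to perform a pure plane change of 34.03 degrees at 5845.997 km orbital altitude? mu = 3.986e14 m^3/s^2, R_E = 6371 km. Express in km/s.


r = 12216.9970 km = 1.2216997e+07 m
V = sqrt(mu/r) = 5711.9765 m/s
di = 34.03 deg = 0.5939355 rad
dV = 2*V*sin(di/2) = 2*5711.9765*sin(0.2969678)
dV = 3342.9006 m/s = 3.3429 km/s

3.3429 km/s


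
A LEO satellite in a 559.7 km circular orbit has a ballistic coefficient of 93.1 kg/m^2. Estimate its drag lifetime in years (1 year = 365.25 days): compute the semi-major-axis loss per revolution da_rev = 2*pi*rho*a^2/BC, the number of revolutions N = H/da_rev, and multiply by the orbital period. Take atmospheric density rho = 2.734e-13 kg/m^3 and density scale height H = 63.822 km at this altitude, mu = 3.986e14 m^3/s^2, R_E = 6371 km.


a = R_E + alt = 6930.7000 km = 6.9307e+06 m
da_rev = 2*pi*rho*a^2/BC = 2*pi*2.734e-13*(6.9307e+06)^2/93.1 = 0.886304386 m per revolution
N = H/da_rev = 63822.0000 m / 0.886304386 m = 72009.1212 revolutions
P = 2*pi*sqrt(a^3/mu) = 5742.1809 s
lifetime = N*P = 72009.1212 * 5742.1809 = 4.134894e+08 s = 4785.7570 days
years = 4785.7570 / 365.25 = 13.1027 years

13.1027 years


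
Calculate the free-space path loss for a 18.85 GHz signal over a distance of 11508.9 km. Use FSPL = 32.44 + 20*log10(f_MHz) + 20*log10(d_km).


f = 18.85 GHz = 18850.0000 MHz
d = 11508.9 km
FSPL = 32.44 + 20*log10(18850.0000) + 20*log10(11508.9)
FSPL = 32.44 + 85.5062 + 81.2207
FSPL = 199.1669 dB

199.1669 dB


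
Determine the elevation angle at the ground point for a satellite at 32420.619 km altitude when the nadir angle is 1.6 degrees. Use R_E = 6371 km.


r = R_E + alt = 38791.6190 km
Law of sines in the satellite / Earth-center / ground-point triangle:
  sin(nadir)/R_E = sin(90 + el)/r  =>  cos(el) = (r/R_E)*sin(nadir)
cos(el) = (38791.6190 / 6371.0000) * sin(1.6 deg) = 0.1700087
el = arccos(0.1700087) = 80.2117 deg
(Earth-central angle = 90 - nadir - el = 8.1883 deg)

80.2117 degrees


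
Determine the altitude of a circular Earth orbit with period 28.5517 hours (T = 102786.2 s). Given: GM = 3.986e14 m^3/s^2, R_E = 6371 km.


T = 102786.2 s
r = (mu*T^2/(4*pi^2))^(1/3) = (3.986e14 * 102786.2^2 / (4*pi^2))^(1/3)
r = 4.7425916e+07 m = 47425.9158 km
alt = r - R_E = 47425.9158 - 6371 = 41054.9158 km

41054.9158 km


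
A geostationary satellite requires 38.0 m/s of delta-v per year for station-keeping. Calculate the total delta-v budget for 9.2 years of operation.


dV = rate * years = 38.0 * 9.2
dV = 349.6000 m/s

349.6000 m/s


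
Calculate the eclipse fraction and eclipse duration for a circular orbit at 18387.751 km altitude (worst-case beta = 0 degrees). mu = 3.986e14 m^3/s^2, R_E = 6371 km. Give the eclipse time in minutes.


r = 24758.7510 km
T = 646.1793 min
Eclipse fraction = arcsin(R_E/r)/pi = arcsin(6371.0000/24758.7510)/pi
= arcsin(0.2573232)/pi = 0.08284048
Eclipse duration = 0.08284048 * 646.1793 = 53.5298 min

53.5298 minutes


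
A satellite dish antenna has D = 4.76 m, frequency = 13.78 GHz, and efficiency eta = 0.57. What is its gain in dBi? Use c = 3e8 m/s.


lambda = c/f = 3e8 / 1.378e+10 = 0.02177068 m
G = eta*(pi*D/lambda)^2 = 0.57*(pi*4.76/0.02177068)^2
G = 268933.2079 (linear)
G = 10*log10(268933.2079) = 54.2964 dBi

54.2964 dBi


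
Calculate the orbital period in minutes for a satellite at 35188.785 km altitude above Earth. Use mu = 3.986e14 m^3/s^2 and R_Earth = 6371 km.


r = 41559.7850 km = 4.1559785e+07 m
T = 2*pi*sqrt(r^3/mu) = 2*pi*sqrt(7.1782714e+22 / 3.986e14)
T = 84318.1675 s = 1405.3028 min

1405.3028 minutes


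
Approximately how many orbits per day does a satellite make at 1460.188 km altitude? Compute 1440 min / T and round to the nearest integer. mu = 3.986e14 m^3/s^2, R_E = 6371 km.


r = 7.831188e+06 m
T = 2*pi*sqrt(r^3/mu) = 6896.8804 s = 114.9480 min
revs/day = 1440 / 114.9480 = 12.5274
Rounded: 13 revolutions per day

13 revolutions per day


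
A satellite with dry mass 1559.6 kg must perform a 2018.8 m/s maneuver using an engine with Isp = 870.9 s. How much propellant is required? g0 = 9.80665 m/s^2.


ve = Isp * g0 = 870.9 * 9.80665 = 8540.611485 m/s
mass ratio = exp(dv/ve) = exp(2018.8/8540.611485) = 1.26665114
m_prop = m_dry * (mr - 1) = 1559.6 * (1.26665114 - 1)
m_prop = 415.8691 kg

415.8691 kg


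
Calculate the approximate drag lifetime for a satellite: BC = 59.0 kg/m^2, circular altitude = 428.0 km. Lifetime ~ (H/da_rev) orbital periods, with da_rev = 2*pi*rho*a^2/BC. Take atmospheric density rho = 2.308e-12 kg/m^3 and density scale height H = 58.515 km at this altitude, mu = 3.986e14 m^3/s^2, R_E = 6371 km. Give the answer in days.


a = R_E + alt = 6799.0000 km = 6.799e+06 m
da_rev = 2*pi*rho*a^2/BC = 2*pi*2.308e-12*(6.799e+06)^2/59.0 = 11.361973 m per revolution
N = H/da_rev = 58515.0000 m / 11.361973 m = 5150.0740 revolutions
P = 2*pi*sqrt(a^3/mu) = 5579.2880 s
lifetime = N*P = 5150.0740 * 5579.2880 = 2.8733746e+07 s = 332.5665 days

332.5665 days


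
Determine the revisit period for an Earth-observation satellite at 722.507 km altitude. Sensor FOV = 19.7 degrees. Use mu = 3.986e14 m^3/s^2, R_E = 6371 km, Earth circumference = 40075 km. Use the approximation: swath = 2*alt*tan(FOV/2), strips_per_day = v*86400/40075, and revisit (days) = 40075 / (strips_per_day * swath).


swath = 2*722.507*tan(0.1719149) = 250.8961 km
v = sqrt(mu/r) = 7496.1479 m/s = 7.4961 km/s
strips/day = v*86400/40075 = 7.4961*86400/40075 = 16.1614
coverage/day = strips * swath = 16.1614 * 250.8961 = 4054.8263 km
revisit = 40075 / 4054.8263 = 9.8833 days

9.8833 days


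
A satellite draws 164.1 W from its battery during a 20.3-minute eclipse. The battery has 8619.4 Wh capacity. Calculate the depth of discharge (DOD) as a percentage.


E_used = P * t / 60 = 164.1 * 20.3 / 60 = 55.5205 Wh
DOD = E_used / E_total * 100 = 55.5205 / 8619.4 * 100
DOD = 0.6441342 %

0.6441 %


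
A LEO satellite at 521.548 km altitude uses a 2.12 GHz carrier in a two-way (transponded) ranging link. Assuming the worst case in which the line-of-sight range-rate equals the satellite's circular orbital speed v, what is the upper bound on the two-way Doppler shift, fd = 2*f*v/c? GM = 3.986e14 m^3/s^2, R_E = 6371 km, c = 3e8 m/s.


r = 6.892548e+06 m
v = sqrt(mu/r) = 7604.6415 m/s (worst-case radial velocity)
f = 2.12 GHz = 2.12e+09 Hz
fd = 2*f*v/c = 2*2.12e+09*7604.6415/3.0e+08
fd = 107478.9338 Hz

107478.9338 Hz


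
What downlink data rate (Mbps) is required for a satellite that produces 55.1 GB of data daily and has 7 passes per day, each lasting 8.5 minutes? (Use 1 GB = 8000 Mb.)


total contact time = 7 * 8.5 * 60 = 3570.0000 s
data = 55.1 GB = 440800.0000 Mb
rate = 440800.0000 / 3570.0000 = 123.4734 Mbps

123.4734 Mbps


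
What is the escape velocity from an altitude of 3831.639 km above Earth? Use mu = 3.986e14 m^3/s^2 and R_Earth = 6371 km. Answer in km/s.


r = 6371.0 + 3831.639 = 10202.6390 km = 1.0202639e+07 m
v_esc = sqrt(2*mu/r) = sqrt(2*3.986e14 / 1.0202639e+07)
v_esc = 8839.4936 m/s = 8.8395 km/s

8.8395 km/s


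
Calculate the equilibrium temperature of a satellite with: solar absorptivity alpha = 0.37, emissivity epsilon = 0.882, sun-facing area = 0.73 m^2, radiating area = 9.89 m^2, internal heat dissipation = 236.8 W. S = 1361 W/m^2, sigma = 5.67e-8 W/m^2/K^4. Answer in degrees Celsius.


Numerator = alpha*S*A_sun + Q_int = 0.37*1361*0.73 + 236.8 = 604.4061 W
Denominator = eps*sigma*A_rad = 0.882*5.67e-8*9.89 = 4.9459297e-07 W/K^4
T^4 = 1.2220273e+09 K^4
T = 186.9693 K = -86.1807 C

-86.1807 degrees Celsius


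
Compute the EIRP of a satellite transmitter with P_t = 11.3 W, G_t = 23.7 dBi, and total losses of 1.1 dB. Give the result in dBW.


Pt = 11.3 W = 10.5308 dBW
EIRP = Pt_dBW + Gt - losses = 10.5308 + 23.7 - 1.1 = 33.1308 dBW

33.1308 dBW


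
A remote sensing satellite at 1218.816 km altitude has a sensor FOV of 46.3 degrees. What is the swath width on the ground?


FOV = 46.3 deg = 0.8080874 rad
swath = 2 * alt * tan(FOV/2) = 2 * 1218.816 * tan(0.4040437)
swath = 2 * 1218.816 * 0.427568
swath = 1042.2533 km

1042.2533 km


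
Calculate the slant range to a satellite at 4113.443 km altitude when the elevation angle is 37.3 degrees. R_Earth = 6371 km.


h = 4113.443 km, el = 37.3 deg
d = -R_E*sin(el) + sqrt((R_E*sin(el))^2 + 2*R_E*h + h^2)
d = -6371.0000*sin(0.6510078) + sqrt((6371.0000*0.6059884)^2 + 2*6371.0000*4113.443 + 4113.443^2)
d = 5317.4455 km

5317.4455 km


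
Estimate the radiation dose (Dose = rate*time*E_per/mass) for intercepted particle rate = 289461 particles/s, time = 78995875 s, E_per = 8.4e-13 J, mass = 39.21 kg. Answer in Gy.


Total energy deposited = rate * time * E_per
  = 289461 * 78995875 * 8.4e-13 = 19.2076 J
Dose = E_total / mass = 19.2076 / 39.21
Dose = 0.4898656 Gy

0.4899 Gy


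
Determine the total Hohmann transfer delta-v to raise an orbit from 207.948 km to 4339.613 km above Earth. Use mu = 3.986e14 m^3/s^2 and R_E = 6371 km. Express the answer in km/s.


r1 = 6578.9480 km = 6.578948e+06 m
r2 = 10710.6130 km = 1.0710613e+07 m
dv1 = sqrt(mu/r1)*(sqrt(2*r2/(r1+r2)) - 1) = 880.2654 m/s
dv2 = sqrt(mu/r2)*(1 - sqrt(2*r1/(r1+r2))) = 778.5934 m/s
total dv = |dv1| + |dv2| = 880.2654 + 778.5934 = 1658.8587 m/s = 1.6589 km/s

1.6589 km/s


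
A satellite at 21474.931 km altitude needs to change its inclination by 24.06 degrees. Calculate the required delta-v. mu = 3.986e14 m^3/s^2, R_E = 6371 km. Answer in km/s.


r = 27845.9310 km = 2.7845931e+07 m
V = sqrt(mu/r) = 3783.4481 m/s
di = 24.06 deg = 0.4199262 rad
dV = 2*V*sin(di/2) = 2*3783.4481*sin(0.2099631)
dV = 1577.1214 m/s = 1.5771 km/s

1.5771 km/s


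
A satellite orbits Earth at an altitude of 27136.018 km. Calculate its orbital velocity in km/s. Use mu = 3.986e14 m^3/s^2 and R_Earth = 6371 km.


r = R_E + alt = 6371.0 + 27136.018 = 33507.0180 km = 3.3507018e+07 m
v = sqrt(mu/r) = sqrt(3.986e14 / 3.3507018e+07) = 3449.0601 m/s = 3.4491 km/s

3.4491 km/s


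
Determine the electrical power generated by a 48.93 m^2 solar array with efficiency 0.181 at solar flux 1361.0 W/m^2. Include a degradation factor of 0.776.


P = area * eta * S * degradation
P = 48.93 * 0.181 * 1361.0 * 0.776
P = 9353.4889 W

9353.4889 W


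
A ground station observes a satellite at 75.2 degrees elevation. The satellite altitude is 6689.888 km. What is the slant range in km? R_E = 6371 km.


h = 6689.888 km, el = 75.2 deg
d = -R_E*sin(el) + sqrt((R_E*sin(el))^2 + 2*R_E*h + h^2)
d = -6371.0000*sin(1.3125) + sqrt((6371.0000*0.9668234)^2 + 2*6371.0000*6689.888 + 6689.888^2)
d = 6799.4661 km

6799.4661 km


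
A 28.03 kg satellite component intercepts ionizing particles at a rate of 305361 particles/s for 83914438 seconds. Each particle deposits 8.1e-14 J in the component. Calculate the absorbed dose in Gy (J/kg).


Total energy deposited = rate * time * E_per
  = 305361 * 83914438 * 8.1e-14 = 2.0756 J
Dose = E_total / mass = 2.0756 / 28.03
Dose = 0.0740478 Gy

0.0740 Gy


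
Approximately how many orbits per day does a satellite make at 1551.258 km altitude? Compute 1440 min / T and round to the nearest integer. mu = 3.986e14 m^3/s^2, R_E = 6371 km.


r = 7.922258e+06 m
T = 2*pi*sqrt(r^3/mu) = 7017.5367 s = 116.9589 min
revs/day = 1440 / 116.9589 = 12.3120
Rounded: 12 revolutions per day

12 revolutions per day


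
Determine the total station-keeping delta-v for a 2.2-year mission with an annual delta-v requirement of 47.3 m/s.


dV = rate * years = 47.3 * 2.2
dV = 104.0600 m/s

104.0600 m/s


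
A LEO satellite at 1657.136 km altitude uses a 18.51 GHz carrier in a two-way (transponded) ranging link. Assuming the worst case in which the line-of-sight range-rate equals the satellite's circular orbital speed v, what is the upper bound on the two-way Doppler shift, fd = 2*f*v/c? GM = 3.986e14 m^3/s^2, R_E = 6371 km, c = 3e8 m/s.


r = 8.028136e+06 m
v = sqrt(mu/r) = 7046.3025 m/s (worst-case radial velocity)
f = 18.51 GHz = 1.851e+10 Hz
fd = 2*f*v/c = 2*1.851e+10*7046.3025/3.0e+08
fd = 869513.7346 Hz

869513.7346 Hz


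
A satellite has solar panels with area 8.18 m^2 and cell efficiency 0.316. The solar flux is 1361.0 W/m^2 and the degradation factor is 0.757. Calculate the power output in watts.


P = area * eta * S * degradation
P = 8.18 * 0.316 * 1361.0 * 0.757
P = 2663.1424 W

2663.1424 W


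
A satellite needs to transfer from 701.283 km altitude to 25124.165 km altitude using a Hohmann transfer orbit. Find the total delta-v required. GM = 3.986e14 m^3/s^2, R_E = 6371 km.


r1 = 7072.2830 km = 7.072283e+06 m
r2 = 31495.1650 km = 3.1495165e+07 m
dv1 = sqrt(mu/r1)*(sqrt(2*r2/(r1+r2)) - 1) = 2086.9573 m/s
dv2 = sqrt(mu/r2)*(1 - sqrt(2*r1/(r1+r2))) = 1403.0913 m/s
total dv = |dv1| + |dv2| = 2086.9573 + 1403.0913 = 3490.0486 m/s = 3.4900 km/s

3.4900 km/s


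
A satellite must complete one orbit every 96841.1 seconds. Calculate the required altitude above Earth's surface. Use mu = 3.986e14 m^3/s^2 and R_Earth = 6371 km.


T = 96841.1 s
r = (mu*T^2/(4*pi^2))^(1/3) = (3.986e14 * 96841.1^2 / (4*pi^2))^(1/3)
r = 4.5579091e+07 m = 45579.0912 km
alt = r - R_E = 45579.0912 - 6371 = 39208.0912 km

39208.0912 km


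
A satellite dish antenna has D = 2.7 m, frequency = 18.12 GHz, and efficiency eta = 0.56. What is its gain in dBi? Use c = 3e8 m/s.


lambda = c/f = 3e8 / 1.812e+10 = 0.01655629 m
G = eta*(pi*D/lambda)^2 = 0.56*(pi*2.7/0.01655629)^2
G = 146990.4698 (linear)
G = 10*log10(146990.4698) = 51.6729 dBi

51.6729 dBi


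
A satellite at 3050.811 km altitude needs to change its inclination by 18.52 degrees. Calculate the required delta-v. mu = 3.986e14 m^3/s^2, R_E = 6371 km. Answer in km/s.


r = 9421.8110 km = 9.421811e+06 m
V = sqrt(mu/r) = 6504.3133 m/s
di = 18.52 deg = 0.323235 rad
dV = 2*V*sin(di/2) = 2*6504.3133*sin(0.1616175)
dV = 2093.2809 m/s = 2.0933 km/s

2.0933 km/s


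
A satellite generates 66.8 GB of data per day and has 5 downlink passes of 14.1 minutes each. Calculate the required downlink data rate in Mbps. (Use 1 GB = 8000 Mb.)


total contact time = 5 * 14.1 * 60 = 4230.0000 s
data = 66.8 GB = 534400.0000 Mb
rate = 534400.0000 / 4230.0000 = 126.3357 Mbps

126.3357 Mbps


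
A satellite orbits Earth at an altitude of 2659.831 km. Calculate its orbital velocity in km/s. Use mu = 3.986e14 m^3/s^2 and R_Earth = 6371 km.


r = R_E + alt = 6371.0 + 2659.831 = 9030.8310 km = 9.030831e+06 m
v = sqrt(mu/r) = sqrt(3.986e14 / 9.030831e+06) = 6643.6201 m/s = 6.6436 km/s

6.6436 km/s


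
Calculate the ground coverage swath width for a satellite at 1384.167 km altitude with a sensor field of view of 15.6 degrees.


FOV = 15.6 deg = 0.2722714 rad
swath = 2 * alt * tan(FOV/2) = 2 * 1384.167 * tan(0.1361357)
swath = 2 * 1384.167 * 0.136983
swath = 379.2146 km

379.2146 km


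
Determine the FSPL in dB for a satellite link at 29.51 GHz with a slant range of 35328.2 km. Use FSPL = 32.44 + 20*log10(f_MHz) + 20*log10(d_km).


f = 29.51 GHz = 29510.0000 MHz
d = 35328.2 km
FSPL = 32.44 + 20*log10(29510.0000) + 20*log10(35328.2)
FSPL = 32.44 + 89.3994 + 90.9624
FSPL = 212.8018 dB

212.8018 dB


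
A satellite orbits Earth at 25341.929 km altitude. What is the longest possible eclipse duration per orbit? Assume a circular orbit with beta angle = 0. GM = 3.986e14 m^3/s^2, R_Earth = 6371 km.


r = 31712.9290 km
T = 936.7302 min
Eclipse fraction = arcsin(R_E/r)/pi = arcsin(6371.0000/31712.9290)/pi
= arcsin(0.200896)/pi = 0.06438532
Eclipse duration = 0.06438532 * 936.7302 = 60.3117 min

60.3117 minutes


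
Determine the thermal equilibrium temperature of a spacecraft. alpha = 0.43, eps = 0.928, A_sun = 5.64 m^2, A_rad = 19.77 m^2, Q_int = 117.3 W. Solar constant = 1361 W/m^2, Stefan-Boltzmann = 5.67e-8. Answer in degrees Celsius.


Numerator = alpha*S*A_sun + Q_int = 0.43*1361*5.64 + 117.3 = 3417.9972 W
Denominator = eps*sigma*A_rad = 0.928*5.67e-8*19.77 = 1.04025e-06 W/K^4
T^4 = 3.2857461e+09 K^4
T = 239.4189 K = -33.7311 C

-33.7311 degrees Celsius


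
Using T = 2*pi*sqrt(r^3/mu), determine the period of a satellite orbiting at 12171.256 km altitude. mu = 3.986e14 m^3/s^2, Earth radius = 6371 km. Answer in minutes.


r = 18542.2560 km = 1.8542256e+07 m
T = 2*pi*sqrt(r^3/mu) = 2*pi*sqrt(6.3751105e+21 / 3.986e14)
T = 25127.8355 s = 418.7973 min

418.7973 minutes


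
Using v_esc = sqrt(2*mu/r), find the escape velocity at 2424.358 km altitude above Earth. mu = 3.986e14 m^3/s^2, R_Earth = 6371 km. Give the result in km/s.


r = 6371.0 + 2424.358 = 8795.3580 km = 8.795358e+06 m
v_esc = sqrt(2*mu/r) = sqrt(2*3.986e14 / 8.795358e+06)
v_esc = 9520.4370 m/s = 9.5204 km/s

9.5204 km/s


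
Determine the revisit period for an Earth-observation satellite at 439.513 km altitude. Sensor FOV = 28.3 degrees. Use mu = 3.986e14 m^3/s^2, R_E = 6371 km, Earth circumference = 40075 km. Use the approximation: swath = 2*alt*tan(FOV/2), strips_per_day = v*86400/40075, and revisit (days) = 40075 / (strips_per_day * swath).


swath = 2*439.513*tan(0.2469641) = 221.6117 km
v = sqrt(mu/r) = 7650.3047 m/s = 7.6503 km/s
strips/day = v*86400/40075 = 7.6503*86400/40075 = 16.4937
coverage/day = strips * swath = 16.4937 * 221.6117 = 3655.2048 km
revisit = 40075 / 3655.2048 = 10.9638 days

10.9638 days


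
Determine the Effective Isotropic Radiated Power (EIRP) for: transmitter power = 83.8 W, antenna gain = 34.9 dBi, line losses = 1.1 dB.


Pt = 83.8 W = 19.2324 dBW
EIRP = Pt_dBW + Gt - losses = 19.2324 + 34.9 - 1.1 = 53.0324 dBW

53.0324 dBW


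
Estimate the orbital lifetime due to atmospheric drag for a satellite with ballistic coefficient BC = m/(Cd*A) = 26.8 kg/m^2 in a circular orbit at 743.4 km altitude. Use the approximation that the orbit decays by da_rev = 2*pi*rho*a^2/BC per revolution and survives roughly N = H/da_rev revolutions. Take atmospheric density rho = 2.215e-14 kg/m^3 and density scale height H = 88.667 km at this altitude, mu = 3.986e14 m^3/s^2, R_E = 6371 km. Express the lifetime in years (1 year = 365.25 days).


a = R_E + alt = 7114.4000 km = 7.1144e+06 m
da_rev = 2*pi*rho*a^2/BC = 2*pi*2.215e-14*(7.1144e+06)^2/26.8 = 0.262842363 m per revolution
N = H/da_rev = 88667.0000 m / 0.262842363 m = 337339.0760 revolutions
P = 2*pi*sqrt(a^3/mu) = 5971.9841 s
lifetime = N*P = 337339.0760 * 5971.9841 = 2.0145836e+09 s = 23316.9397 days
years = 23316.9397 / 365.25 = 63.8383 years

63.8383 years


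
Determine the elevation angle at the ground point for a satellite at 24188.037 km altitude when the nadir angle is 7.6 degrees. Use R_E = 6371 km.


r = R_E + alt = 30559.0370 km
Law of sines in the satellite / Earth-center / ground-point triangle:
  sin(nadir)/R_E = sin(90 + el)/r  =>  cos(el) = (r/R_E)*sin(nadir)
cos(el) = (30559.0370 / 6371.0000) * sin(7.6 deg) = 0.6343789
el = arccos(0.6343789) = 50.6261 deg
(Earth-central angle = 90 - nadir - el = 31.7739 deg)

50.6261 degrees


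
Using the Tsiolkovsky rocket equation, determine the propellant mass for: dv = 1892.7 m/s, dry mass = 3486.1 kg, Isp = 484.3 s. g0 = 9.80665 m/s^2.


ve = Isp * g0 = 484.3 * 9.80665 = 4749.360595 m/s
mass ratio = exp(dv/ve) = exp(1892.7/4749.360595) = 1.48961367
m_prop = m_dry * (mr - 1) = 3486.1 * (1.48961367 - 1)
m_prop = 1706.8422 kg

1706.8422 kg


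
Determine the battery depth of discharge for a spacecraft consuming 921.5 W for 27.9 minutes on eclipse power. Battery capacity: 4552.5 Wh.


E_used = P * t / 60 = 921.5 * 27.9 / 60 = 428.4975 Wh
DOD = E_used / E_total * 100 = 428.4975 / 4552.5 * 100
DOD = 9.4124 %

9.4124 %


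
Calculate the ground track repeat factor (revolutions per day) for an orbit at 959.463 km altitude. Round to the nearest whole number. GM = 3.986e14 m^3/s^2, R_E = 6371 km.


r = 7.330463e+06 m
T = 2*pi*sqrt(r^3/mu) = 6246.0913 s = 104.1015 min
revs/day = 1440 / 104.1015 = 13.8327
Rounded: 14 revolutions per day

14 revolutions per day


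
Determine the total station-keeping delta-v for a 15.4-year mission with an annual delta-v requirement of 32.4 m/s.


dV = rate * years = 32.4 * 15.4
dV = 498.9600 m/s

498.9600 m/s


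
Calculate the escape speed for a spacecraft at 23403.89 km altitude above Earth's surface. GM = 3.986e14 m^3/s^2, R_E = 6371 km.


r = 6371.0 + 23403.89 = 29774.8900 km = 2.977489e+07 m
v_esc = sqrt(2*mu/r) = sqrt(2*3.986e14 / 2.977489e+07)
v_esc = 5174.3829 m/s = 5.1744 km/s

5.1744 km/s


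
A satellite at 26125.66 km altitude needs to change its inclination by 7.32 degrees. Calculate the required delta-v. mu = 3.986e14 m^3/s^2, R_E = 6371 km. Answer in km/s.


r = 32496.6600 km = 3.249666e+07 m
V = sqrt(mu/r) = 3502.2673 m/s
di = 7.32 deg = 0.1277581 rad
dV = 2*V*sin(di/2) = 2*3502.2673*sin(0.06387905)
dV = 447.1388 m/s = 0.4471388 km/s

0.4471 km/s


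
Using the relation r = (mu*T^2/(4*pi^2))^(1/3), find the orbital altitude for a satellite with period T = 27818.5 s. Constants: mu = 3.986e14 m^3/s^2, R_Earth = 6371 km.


T = 27818.5 s
r = (mu*T^2/(4*pi^2))^(1/3) = (3.986e14 * 27818.5^2 / (4*pi^2))^(1/3)
r = 1.984335e+07 m = 19843.3500 km
alt = r - R_E = 19843.3500 - 6371 = 13472.3500 km

13472.3500 km


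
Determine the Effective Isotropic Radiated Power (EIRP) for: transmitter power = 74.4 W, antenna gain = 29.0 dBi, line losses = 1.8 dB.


Pt = 74.4 W = 18.7157 dBW
EIRP = Pt_dBW + Gt - losses = 18.7157 + 29.0 - 1.8 = 45.9157 dBW

45.9157 dBW


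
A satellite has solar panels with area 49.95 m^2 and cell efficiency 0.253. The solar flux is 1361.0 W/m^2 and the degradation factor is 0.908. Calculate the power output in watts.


P = area * eta * S * degradation
P = 49.95 * 0.253 * 1361.0 * 0.908
P = 15617.0855 W

15617.0855 W


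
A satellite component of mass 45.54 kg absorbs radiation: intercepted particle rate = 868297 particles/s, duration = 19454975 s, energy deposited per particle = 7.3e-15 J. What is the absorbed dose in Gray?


Total energy deposited = rate * time * E_per
  = 868297 * 19454975 * 7.3e-15 = 0.1233167 J
Dose = E_total / mass = 0.1233167 / 45.54
Dose = 0.002707876 Gy

0.0027 Gy


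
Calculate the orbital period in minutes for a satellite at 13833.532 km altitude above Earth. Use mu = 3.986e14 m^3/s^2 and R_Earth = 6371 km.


r = 20204.5320 km = 2.0204532e+07 m
T = 2*pi*sqrt(r^3/mu) = 2*pi*sqrt(8.247957e+21 / 3.986e14)
T = 28581.4603 s = 476.3577 min

476.3577 minutes


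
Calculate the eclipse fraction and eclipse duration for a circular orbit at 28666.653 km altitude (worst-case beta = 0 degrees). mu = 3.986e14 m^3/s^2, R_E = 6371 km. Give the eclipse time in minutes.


r = 35037.6530 km
T = 1087.8336 min
Eclipse fraction = arcsin(R_E/r)/pi = arcsin(6371.0000/35037.6530)/pi
= arcsin(0.181833)/pi = 0.05820301
Eclipse duration = 0.05820301 * 1087.8336 = 63.3152 min

63.3152 minutes


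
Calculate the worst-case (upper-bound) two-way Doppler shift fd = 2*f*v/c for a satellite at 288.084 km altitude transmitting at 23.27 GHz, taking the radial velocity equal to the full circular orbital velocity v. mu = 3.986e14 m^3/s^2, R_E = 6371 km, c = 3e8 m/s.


r = 6.659084e+06 m
v = sqrt(mu/r) = 7736.8005 m/s (worst-case radial velocity)
f = 23.27 GHz = 2.327e+10 Hz
fd = 2*f*v/c = 2*2.327e+10*7736.8005/3.0e+08
fd = 1.2002357e+06 Hz

1.2002e+06 Hz


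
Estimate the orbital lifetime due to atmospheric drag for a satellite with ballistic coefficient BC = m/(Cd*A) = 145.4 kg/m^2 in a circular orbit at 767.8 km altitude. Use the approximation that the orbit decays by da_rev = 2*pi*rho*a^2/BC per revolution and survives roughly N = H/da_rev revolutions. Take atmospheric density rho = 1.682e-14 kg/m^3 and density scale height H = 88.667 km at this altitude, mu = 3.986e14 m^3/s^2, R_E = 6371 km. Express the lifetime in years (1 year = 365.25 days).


a = R_E + alt = 7138.8000 km = 7.1388e+06 m
da_rev = 2*pi*rho*a^2/BC = 2*pi*1.682e-14*(7.1388e+06)^2/145.4 = 0.037041783 m per revolution
N = H/da_rev = 88667.0000 m / 0.037041783 m = 2.3937023e+06 revolutions
P = 2*pi*sqrt(a^3/mu) = 6002.7332 s
lifetime = N*P = 2.3937023e+06 * 6002.7332 = 1.4368756e+10 s = 166305.0482 days
years = 166305.0482 / 365.25 = 455.3184 years

455.3184 years


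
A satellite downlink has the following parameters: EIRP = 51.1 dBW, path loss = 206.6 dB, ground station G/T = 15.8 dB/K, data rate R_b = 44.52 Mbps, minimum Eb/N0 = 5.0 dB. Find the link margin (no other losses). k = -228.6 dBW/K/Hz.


C/N0 = EIRP - FSPL + G/T - k = 51.1 - 206.6 + 15.8 - (-228.6)
C/N0 = 88.9000 dB-Hz
R_b = 44.52 Mbps = 4.452e+07 bps -> 10*log10(R_b) = 76.4856 dB-Hz
Eb/N0 = C/N0 - 10*log10(R_b) = 88.9000 - 76.4856 = 12.4144 dB
Margin = Eb/N0 - Eb/N0_req = 12.4144 - 5.0 = 7.4144 dB (link closes)

7.4144 dB


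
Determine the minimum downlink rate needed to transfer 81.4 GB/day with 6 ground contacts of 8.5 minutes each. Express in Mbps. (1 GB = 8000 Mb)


total contact time = 6 * 8.5 * 60 = 3060.0000 s
data = 81.4 GB = 651200.0000 Mb
rate = 651200.0000 / 3060.0000 = 212.8105 Mbps

212.8105 Mbps


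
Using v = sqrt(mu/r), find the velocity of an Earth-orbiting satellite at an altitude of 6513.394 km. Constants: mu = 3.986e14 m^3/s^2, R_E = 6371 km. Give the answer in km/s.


r = R_E + alt = 6371.0 + 6513.394 = 12884.3940 km = 1.2884394e+07 m
v = sqrt(mu/r) = sqrt(3.986e14 / 1.2884394e+07) = 5562.0725 m/s = 5.5621 km/s

5.5621 km/s


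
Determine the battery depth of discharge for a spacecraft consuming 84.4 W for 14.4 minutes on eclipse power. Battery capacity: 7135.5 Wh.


E_used = P * t / 60 = 84.4 * 14.4 / 60 = 20.2560 Wh
DOD = E_used / E_total * 100 = 20.2560 / 7135.5 * 100
DOD = 0.2838764 %

0.2839 %


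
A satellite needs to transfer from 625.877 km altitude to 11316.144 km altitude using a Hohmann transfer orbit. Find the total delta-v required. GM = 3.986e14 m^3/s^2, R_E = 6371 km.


r1 = 6996.8770 km = 6.996877e+06 m
r2 = 17687.1440 km = 1.7687144e+07 m
dv1 = sqrt(mu/r1)*(sqrt(2*r2/(r1+r2)) - 1) = 1487.7720 m/s
dv2 = sqrt(mu/r2)*(1 - sqrt(2*r1/(r1+r2))) = 1172.8593 m/s
total dv = |dv1| + |dv2| = 1487.7720 + 1172.8593 = 2660.6312 m/s = 2.6606 km/s

2.6606 km/s


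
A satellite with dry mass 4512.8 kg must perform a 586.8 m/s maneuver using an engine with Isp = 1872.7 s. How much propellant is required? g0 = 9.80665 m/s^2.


ve = Isp * g0 = 1872.7 * 9.80665 = 18364.913455 m/s
mass ratio = exp(dv/ve) = exp(586.8/18364.913455) = 1.03246819
m_prop = m_dry * (mr - 1) = 4512.8 * (1.03246819 - 1)
m_prop = 146.5224 kg

146.5224 kg


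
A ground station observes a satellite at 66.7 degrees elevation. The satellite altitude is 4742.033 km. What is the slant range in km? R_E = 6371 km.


h = 4742.033 km, el = 66.7 deg
d = -R_E*sin(el) + sqrt((R_E*sin(el))^2 + 2*R_E*h + h^2)
d = -6371.0000*sin(1.1641) + sqrt((6371.0000*0.9184464)^2 + 2*6371.0000*4742.033 + 4742.033^2)
d = 4972.1173 km

4972.1173 km


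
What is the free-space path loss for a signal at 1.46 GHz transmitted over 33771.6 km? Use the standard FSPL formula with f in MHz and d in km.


f = 1.46 GHz = 1460.0000 MHz
d = 33771.6 km
FSPL = 32.44 + 20*log10(1460.0000) + 20*log10(33771.6)
FSPL = 32.44 + 63.2871 + 90.5710
FSPL = 186.2981 dB

186.2981 dB


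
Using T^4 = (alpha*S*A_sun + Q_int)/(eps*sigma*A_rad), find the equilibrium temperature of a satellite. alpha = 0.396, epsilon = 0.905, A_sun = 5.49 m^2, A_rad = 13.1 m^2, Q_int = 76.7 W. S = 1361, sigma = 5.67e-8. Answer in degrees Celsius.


Numerator = alpha*S*A_sun + Q_int = 0.396*1361*5.49 + 76.7 = 3035.5684 W
Denominator = eps*sigma*A_rad = 0.905*5.67e-8*13.1 = 6.7220685e-07 W/K^4
T^4 = 4.5158249e+09 K^4
T = 259.2294 K = -13.9206 C

-13.9206 degrees Celsius


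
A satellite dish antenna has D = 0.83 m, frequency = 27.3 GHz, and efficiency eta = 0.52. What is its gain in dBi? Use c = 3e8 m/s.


lambda = c/f = 3e8 / 2.73e+10 = 0.01098901 m
G = eta*(pi*D/lambda)^2 = 0.52*(pi*0.83/0.01098901)^2
G = 29278.0440 (linear)
G = 10*log10(29278.0440) = 44.6654 dBi

44.6654 dBi


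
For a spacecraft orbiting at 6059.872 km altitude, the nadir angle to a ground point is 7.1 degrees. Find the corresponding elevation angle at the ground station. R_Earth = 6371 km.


r = R_E + alt = 12430.8720 km
Law of sines in the satellite / Earth-center / ground-point triangle:
  sin(nadir)/R_E = sin(90 + el)/r  =>  cos(el) = (r/R_E)*sin(nadir)
cos(el) = (12430.8720 / 6371.0000) * sin(7.1 deg) = 0.2411669
el = arccos(0.2411669) = 76.0446 deg
(Earth-central angle = 90 - nadir - el = 6.8554 deg)

76.0446 degrees


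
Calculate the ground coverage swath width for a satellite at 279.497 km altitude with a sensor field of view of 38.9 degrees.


FOV = 38.9 deg = 0.6789331 rad
swath = 2 * alt * tan(FOV/2) = 2 * 279.497 * tan(0.3394665)
swath = 2 * 279.497 * 0.3531368
swath = 197.4013 km

197.4013 km


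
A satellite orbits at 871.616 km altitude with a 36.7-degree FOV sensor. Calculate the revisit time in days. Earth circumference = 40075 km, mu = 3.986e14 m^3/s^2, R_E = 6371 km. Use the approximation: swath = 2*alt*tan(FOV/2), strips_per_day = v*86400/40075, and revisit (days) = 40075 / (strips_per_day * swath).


swath = 2*871.616*tan(0.3202679) = 578.2070 km
v = sqrt(mu/r) = 7418.5823 m/s = 7.4186 km/s
strips/day = v*86400/40075 = 7.4186*86400/40075 = 15.9941
coverage/day = strips * swath = 15.9941 * 578.2070 = 9247.9286 km
revisit = 40075 / 9247.9286 = 4.3334 days

4.3334 days
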